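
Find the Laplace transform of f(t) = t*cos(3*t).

L{cos(3t)} = s/(s^2 + 9).
Then apply L{t·g(t)} = -d/ds[G(s)] with G(s) = s/(s^2 + 9):
differentiating 1 time and applying the sign gives (s - 3)*(s + 3)/(s^2 + 9)^2.

(s - 3)*(s + 3)/(s^2 + 9)^2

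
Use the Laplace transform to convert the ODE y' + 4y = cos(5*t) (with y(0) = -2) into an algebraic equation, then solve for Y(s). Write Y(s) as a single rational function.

Take the Laplace transform of both sides.
Using L{y'} = sY - y(0) = sY - (-2), the left side becomes (s + 4)Y - (-2).
The right side is L{cos(5*t)} = s/(s^2 + 25).
So (s + 4)Y = s/(s^2 + 25) + (-2).
Solve for Y(s) and write it as one ratio of polynomials.

Y(s) = (-2*s^2 + s - 50)/(s^3 + 4*s^2 + 25*s + 100)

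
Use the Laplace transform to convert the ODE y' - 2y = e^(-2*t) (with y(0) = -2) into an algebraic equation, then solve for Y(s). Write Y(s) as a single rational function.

Y(s) = (-2*s - 3)/(s^2 - 4)

Apply the Laplace transform to the equation.
The derivative rules (L{y'} = sY - y(0) = sY - (-2)) turn the left side into (s - 2)Y - (-2).
The right side is L{e^(-2*t)} = 1/(s + 2).
So (s - 2)Y = 1/(s + 2) + (-2).
Isolate Y and clear denominators.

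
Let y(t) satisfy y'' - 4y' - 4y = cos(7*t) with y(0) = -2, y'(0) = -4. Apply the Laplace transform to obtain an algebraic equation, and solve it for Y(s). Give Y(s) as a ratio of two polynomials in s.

Apply the Laplace transform to the equation.
Using L{y''} = s^2 Y - s·y(0) - y'(0) and L{y'} = sY - y(0), with y(0) = -2, y'(0) = -4, the left side becomes (s^2 - 4*s - 4)Y - (-2*s + 4).
The right side is L{cos(7*t)} = s/(s^2 + 49).
So (s^2 - 4*s - 4)Y = s/(s^2 + 49) + (-2*s + 4).
Isolate Y and clear denominators.

Y(s) = (-2*s^3 + 4*s^2 - 97*s + 196)/(s^4 - 4*s^3 + 45*s^2 - 196*s - 196)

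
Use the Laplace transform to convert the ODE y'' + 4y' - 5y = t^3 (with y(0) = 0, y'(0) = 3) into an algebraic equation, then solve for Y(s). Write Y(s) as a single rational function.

Y(s) = (3*s^4 + 6)/(s^6 + 4*s^5 - 5*s^4)

Apply the Laplace transform to the equation.
With L{y''} = s^2 Y - s·y(0) - y'(0) and L{y'} = sY - y(0), with y(0) = 0, y'(0) = 3: the LHS transforms to (s^2 + 4*s - 5)Y - (3).
The right side is L{t^3} = 6/s^4.
So (s^2 + 4*s - 5)Y = 6/s^4 + (3).
Divide through and combine into a single rational function.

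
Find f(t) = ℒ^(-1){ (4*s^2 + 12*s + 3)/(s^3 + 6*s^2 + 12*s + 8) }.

Factor the denominator: s^3 + 6*s^2 + 12*s + 8 = (s + 2)^3.
Partial fraction decomposition gives [4/(s + 2)] + [-4/(s + 2)^2] + [-5/(s + 2)^3].
Invert each term: 4/(s + 2) ↔ 4e^(-2t); -4/(s + 2)^2 ↔ -4t·e^(-2t); -5/(s + 2)^3 ↔ (-5/2)t^2·e^(-2t).

f(t) = -5*t^2*exp(-2*t)/2 - 4*t*exp(-2*t) + 4*exp(-2*t)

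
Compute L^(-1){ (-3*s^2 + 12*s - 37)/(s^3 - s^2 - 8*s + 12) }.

-5*t*exp(2*t) + exp(2*t) - 4*exp(-3*t)

Factor the denominator: s^3 - s^2 - 8*s + 12 = (s - 2)^2*(s + 3).
Partial fraction decomposition gives [1/(s - 2)] + [-5/(s - 2)^2] + [-4/(s + 3)].
Invert each term: 1/(s - 2) ↔ e^(2t); -5/(s - 2)^2 ↔ -5t·e^(2t); -4/(s + 3) ↔ -4e^(-3t).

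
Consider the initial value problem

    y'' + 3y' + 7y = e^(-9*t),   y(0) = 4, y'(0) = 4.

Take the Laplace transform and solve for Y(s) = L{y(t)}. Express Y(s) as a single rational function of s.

Y(s) = (4*s^2 + 52*s + 145)/(s^3 + 12*s^2 + 34*s + 63)

Take the Laplace transform of both sides.
With L{y''} = s^2 Y - s·y(0) - y'(0) and L{y'} = sY - y(0), with y(0) = 4, y'(0) = 4: the LHS transforms to (s^2 + 3*s + 7)Y - (4*s + 16).
The right side is L{e^(-9*t)} = 1/(s + 9).
So (s^2 + 3*s + 7)Y = 1/(s + 9) + (4*s + 16).
Solve for Y(s) and write it as one ratio of polynomials.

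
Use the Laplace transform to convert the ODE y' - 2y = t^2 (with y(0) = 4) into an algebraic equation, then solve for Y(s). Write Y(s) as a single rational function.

Transform both sides with L{·}.
Using L{y'} = sY - y(0) = sY - 4, the left side becomes (s - 2)Y - (4).
The right side is L{t^2} = 2/s^3.
So (s - 2)Y = 2/s^3 + (4).
Solve for Y(s) and write it as one ratio of polynomials.

Y(s) = (4*s^3 + 2)/(s^4 - 2*s^3)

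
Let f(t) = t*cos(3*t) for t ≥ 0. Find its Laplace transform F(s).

F(s) = (s - 3)*(s + 3)/(s^2 + 9)^2

L{cos(3t)} = s/(s^2 + 9).
Then apply L{t·g(t)} = -d/ds[G(s)] with G(s) = s/(s^2 + 9):
differentiating 1 time and applying the sign gives (s - 3)*(s + 3)/(s^2 + 9)^2.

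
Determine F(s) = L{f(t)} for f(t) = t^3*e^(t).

L{t^3} = 3!/s^4 = 6/s^4.
By the first shifting theorem, multiplying by e^(t) replaces s with s - 1.

F(s) = 6/(s - 1)^4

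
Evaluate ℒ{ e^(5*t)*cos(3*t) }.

L{cos(3t)} = s/(s^2 + 9).
By the first shifting theorem, multiplying by e^(5t) replaces s with s - 5.

(s - 5)/((s - 5)^2 + 9)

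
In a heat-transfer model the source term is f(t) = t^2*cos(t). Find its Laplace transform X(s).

X(s) = 2*s*(s^2 - 3)/(s^2 + 1)^3

L{cos(t)} = s/(s^2 + 1).
Then apply L{t^2·g(t)} = (-1)^2 d^2/ds^2[G(s)] with G(s) = s/(s^2 + 1):
differentiating 2 times and applying the sign gives 2*s*(s^2 - 3)/(s^2 + 1)^3.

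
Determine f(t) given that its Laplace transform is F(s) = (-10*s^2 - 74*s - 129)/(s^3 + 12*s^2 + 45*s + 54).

Factor the denominator: s^3 + 12*s^2 + 45*s + 54 = (s + 3)^2*(s + 6).
Partial fraction decomposition gives [-5/(s + 3)] + [(s + 3)^(-2)] + [-5/(s + 6)].
Invert each term: -5/(s + 3) ↔ -5e^(-3t); 1/(s + 3)^2 ↔ t·e^(-3t); -5/(s + 6) ↔ -5e^(-6t).

f(t) = t*exp(-3*t) - 5*exp(-3*t) - 5*exp(-6*t)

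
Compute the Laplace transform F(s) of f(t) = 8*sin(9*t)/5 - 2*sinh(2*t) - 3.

The transform is linear, so treat each term independently.
(-2)·[L{sinh(2t)} = 2/(s^2 - 4)]; (8/5)·[L{sin(9t)} = 9/(s^2 + 81)]; L{-3} = -3/s.

F(s) = 72/(5*(s^2 + 81)) - 4/(s^2 - 4) - 3/s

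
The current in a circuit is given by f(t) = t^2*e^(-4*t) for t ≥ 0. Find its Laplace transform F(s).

L{e^(-4t)} = 1/(s + 4).
Then apply L{t^2·g(t)} = (-1)^2 d^2/ds^2[G(s)] with G(s) = 1/(s + 4):
differentiating 2 times and applying the sign gives 2/(s + 4)^3.

F(s) = 2/(s + 4)^3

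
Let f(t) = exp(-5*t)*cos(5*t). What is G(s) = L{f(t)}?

G(s) = (s + 5)/((s + 5)^2 + 25)

L{cos(5t)} = s/(s^2 + 25).
By the first shifting theorem, multiplying by e^(-5t) replaces s with s + 5.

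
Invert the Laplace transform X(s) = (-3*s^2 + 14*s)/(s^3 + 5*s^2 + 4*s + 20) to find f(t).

f(t) = 2*sin(2*t) + 2*cos(2*t) - 5*exp(-5*t)

Factor the denominator: s^3 + 5*s^2 + 4*s + 20 = (s + 5)*(s^2 + 4).
Partial fraction decomposition gives [-5/(s + 5)] + [2*s/(s^2 + 4)] + [4/(s^2 + 4)].
Invert each term: -5/(s + 5) ↔ -5e^(-5t); 2·s/(s^2 + 4) ↔ 2cos(2t); 2·2/(s^2 + 4) ↔ 2sin(2t).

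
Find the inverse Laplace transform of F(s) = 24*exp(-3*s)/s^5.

Heaviside(t - 3)*((t - 3)^4)

The factor e^(-3s) signals a time shift by c = 3 (second shifting theorem).
L{t^4} = 4!/s^5 = 24/s^5, so L^-1{24/s^5} = t^4.
Hence the inverse is u(t - 3) times that function evaluated at t - 3.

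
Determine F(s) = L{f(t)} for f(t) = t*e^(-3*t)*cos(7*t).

F(s) = (s - 4)*(s + 10)/(s^2 + 6*s + 58)^2

L{cos(7t)} = s/(s^2 + 49).
Multiplying by e^(-3t) shifts s → s + 3, so L{e^(-3*t)*cos(7*t)} = (s + 3)/((s + 3)^2 + 49).
Then apply L{t·g(t)} = -d/ds[G(s)] with G(s) = (s + 3)/((s + 3)^2 + 49):
differentiating 1 time and applying the sign gives (s - 4)*(s + 10)/(s^2 + 6*s + 58)^2.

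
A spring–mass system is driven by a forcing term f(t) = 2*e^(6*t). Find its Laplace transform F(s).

F(s) = 2/(s - 6)

L{2} = 2/s.
By the first shifting theorem, multiplying by e^(6t) replaces s with s - 6.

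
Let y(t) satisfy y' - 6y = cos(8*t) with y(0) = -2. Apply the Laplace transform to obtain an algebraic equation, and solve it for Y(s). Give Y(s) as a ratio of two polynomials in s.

Take the Laplace transform of both sides.
With L{y'} = sY - y(0) = sY - (-2): the LHS transforms to (s - 6)Y - (-2).
The right side is L{cos(8*t)} = s/(s^2 + 64).
So (s - 6)Y = s/(s^2 + 64) + (-2).
Isolate Y and clear denominators.

Y(s) = (-2*s^2 + s - 128)/(s^3 - 6*s^2 + 64*s - 384)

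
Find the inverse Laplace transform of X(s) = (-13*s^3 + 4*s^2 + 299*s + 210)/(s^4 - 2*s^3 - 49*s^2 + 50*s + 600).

Factor the denominator: s^4 - 2*s^3 - 49*s^2 + 50*s + 600 = (s - 6)*(s - 5)*(s + 4)*(s + 5).
Partial fraction decomposition gives [-6/(s - 6)] + [-1/(s + 4)] + [-2/(s - 5)] + [-4/(s + 5)].
Invert each term: -6/(s - 6) ↔ -6e^(6t); -1/(s + 4) ↔ -e^(-4t); -2/(s - 5) ↔ -2e^(5t); -4/(s + 5) ↔ -4e^(-5t).

-6*exp(6*t) - 2*exp(5*t) - exp(-4*t) - 4*exp(-5*t)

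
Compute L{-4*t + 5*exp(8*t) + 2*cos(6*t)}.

The transform is linear, so treat each term independently.
(-4)·[L{t} = 1!/s^2 = 1/s^2]; (2)·[L{cos(6t)} = s/(s^2 + 36)]; (5)·[L{e^(8t)} = 1/(s - 8)].

2*s/(s^2 + 36) + 5/(s - 8) - 4/s^2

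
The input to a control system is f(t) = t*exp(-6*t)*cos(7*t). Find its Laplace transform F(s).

L{cos(7t)} = s/(s^2 + 49).
Multiplying by e^(-6t) shifts s → s + 6, so L{exp(-6*t)*cos(7*t)} = (s + 6)/((s + 6)^2 + 49).
Then apply L{t·g(t)} = -d/ds[G(s)] with G(s) = (s + 6)/((s + 6)^2 + 49):
differentiating 1 time and applying the sign gives (s - 1)*(s + 13)/(s^2 + 12*s + 85)^2.

F(s) = (s - 1)*(s + 13)/(s^2 + 12*s + 85)^2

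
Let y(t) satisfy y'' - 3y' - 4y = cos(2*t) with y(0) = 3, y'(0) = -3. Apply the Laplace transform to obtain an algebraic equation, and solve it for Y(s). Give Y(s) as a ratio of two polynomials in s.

Apply the Laplace transform to the equation.
Using L{y''} = s^2 Y - s·y(0) - y'(0) and L{y'} = sY - y(0), with y(0) = 3, y'(0) = -3, the left side becomes (s^2 - 3*s - 4)Y - (3*s - 12).
The right side is L{cos(2*t)} = s/(s^2 + 4).
So (s^2 - 3*s - 4)Y = s/(s^2 + 4) + (3*s - 12).
Solve for Y(s) and write it as one ratio of polynomials.

Y(s) = (3*s^3 - 12*s^2 + 13*s - 48)/(s^4 - 3*s^3 - 12*s - 16)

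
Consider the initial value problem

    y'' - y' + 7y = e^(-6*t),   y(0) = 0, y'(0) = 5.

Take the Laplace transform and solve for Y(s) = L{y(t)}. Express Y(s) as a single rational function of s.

Y(s) = (5*s + 31)/(s^3 + 5*s^2 + s + 42)

Laplace-transform each side.
Using L{y''} = s^2 Y - s·y(0) - y'(0) and L{y'} = sY - y(0), with y(0) = 0, y'(0) = 5, the left side becomes (s^2 - s + 7)Y - (5).
The right side is L{e^(-6*t)} = 1/(s + 6).
So (s^2 - s + 7)Y = 1/(s + 6) + (5).
Solve for Y(s) and write it as one ratio of polynomials.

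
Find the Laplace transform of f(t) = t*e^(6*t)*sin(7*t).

14*(s - 6)/(s^2 - 12*s + 85)^2

L{sin(7t)} = 7/(s^2 + 49).
Multiplying by e^(6t) shifts s → s - 6, so L{e^(6*t)*sin(7*t)} = 7/((s - 6)^2 + 49).
Then apply L{t·g(t)} = -d/ds[H(s)] with H(s) = 7/((s - 6)^2 + 49):
differentiating 1 time and applying the sign gives 14*(s - 6)/(s^2 - 12*s + 85)^2.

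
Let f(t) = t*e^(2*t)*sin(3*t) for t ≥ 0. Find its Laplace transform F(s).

F(s) = 6*(s - 2)/(s^2 - 4*s + 13)^2

L{sin(3t)} = 3/(s^2 + 9).
Multiplying by e^(2t) shifts s → s - 2, so L{e^(2*t)*sin(3*t)} = 3/((s - 2)^2 + 9).
Then apply L{t·g(t)} = -d/ds[G(s)] with G(s) = 3/((s - 2)^2 + 9):
differentiating 1 time and applying the sign gives 6*(s - 2)/(s^2 - 4*s + 13)^2.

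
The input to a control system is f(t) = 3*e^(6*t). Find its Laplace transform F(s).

L{3} = 3/s.
By the first shifting theorem, multiplying by e^(6t) replaces s with s - 6.

F(s) = 3/(s - 6)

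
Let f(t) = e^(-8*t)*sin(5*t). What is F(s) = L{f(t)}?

F(s) = 5/((s + 8)^2 + 25)

L{sin(5t)} = 5/(s^2 + 25).
By the first shifting theorem, multiplying by e^(-8t) replaces s with s + 8.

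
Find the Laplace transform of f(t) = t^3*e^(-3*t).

L{t^3} = 3!/s^4 = 6/s^4.
By the first shifting theorem, multiplying by e^(-3t) replaces s with s + 3.

6/(s + 3)^4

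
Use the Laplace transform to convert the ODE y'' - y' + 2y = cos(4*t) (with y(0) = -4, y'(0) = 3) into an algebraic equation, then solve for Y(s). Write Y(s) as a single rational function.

Laplace-transform each side.
The derivative rules (L{y''} = s^2 Y - s·y(0) - y'(0) and L{y'} = sY - y(0), with y(0) = -4, y'(0) = 3) turn the left side into (s^2 - s + 2)Y - (-4*s + 7).
The right side is L{cos(4*t)} = s/(s^2 + 16).
So (s^2 - s + 2)Y = s/(s^2 + 16) + (-4*s + 7).
Divide through and combine into a single rational function.

Y(s) = (-4*s^3 + 7*s^2 - 63*s + 112)/(s^4 - s^3 + 18*s^2 - 16*s + 32)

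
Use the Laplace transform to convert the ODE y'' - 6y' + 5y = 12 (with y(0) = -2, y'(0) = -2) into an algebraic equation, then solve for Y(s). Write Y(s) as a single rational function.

Take the Laplace transform of both sides.
The derivative rules (L{y''} = s^2 Y - s·y(0) - y'(0) and L{y'} = sY - y(0), with y(0) = -2, y'(0) = -2) turn the left side into (s^2 - 6*s + 5)Y - (-2*s + 10).
The right side is L{12} = 12/s.
So (s^2 - 6*s + 5)Y = 12/s + (-2*s + 10).
Isolate Y and clear denominators.

Y(s) = (-2*s^2 + 10*s + 12)/(s^3 - 6*s^2 + 5*s)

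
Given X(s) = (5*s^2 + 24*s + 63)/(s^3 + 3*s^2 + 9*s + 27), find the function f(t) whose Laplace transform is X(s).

f(t) = 5*sin(3*t) + 3*cos(3*t) + 2*exp(-3*t)

Factor the denominator: s^3 + 3*s^2 + 9*s + 27 = (s + 3)*(s^2 + 9).
Partial fraction decomposition gives [2/(s + 3)] + [3*s/(s^2 + 9)] + [15/(s^2 + 9)].
Invert each term: 2/(s + 3) ↔ 2e^(-3t); 3·s/(s^2 + 9) ↔ 3cos(3t); 5·3/(s^2 + 9) ↔ 5sin(3t).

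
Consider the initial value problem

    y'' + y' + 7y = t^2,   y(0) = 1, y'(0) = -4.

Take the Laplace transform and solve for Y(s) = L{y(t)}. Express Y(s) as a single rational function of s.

Transform both sides with L{·}.
The derivative rules (L{y''} = s^2 Y - s·y(0) - y'(0) and L{y'} = sY - y(0), with y(0) = 1, y'(0) = -4) turn the left side into (s^2 + s + 7)Y - (s - 3).
The right side is L{t^2} = 2/s^3.
So (s^2 + s + 7)Y = 2/s^3 + (s - 3).
Divide through and combine into a single rational function.

Y(s) = (s^4 - 3*s^3 + 2)/(s^5 + s^4 + 7*s^3)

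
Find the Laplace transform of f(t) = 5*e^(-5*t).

L{5} = 5/s.
By the first shifting theorem, multiplying by e^(-5t) replaces s with s + 5.

5/(s + 5)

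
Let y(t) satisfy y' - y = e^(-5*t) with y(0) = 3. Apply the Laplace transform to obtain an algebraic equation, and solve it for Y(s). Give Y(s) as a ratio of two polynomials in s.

Transform both sides with L{·}.
With L{y'} = sY - y(0) = sY - 3: the LHS transforms to (s - 1)Y - (3).
The right side is L{e^(-5*t)} = 1/(s + 5).
So (s - 1)Y = 1/(s + 5) + (3).
Solve for Y(s) and write it as one ratio of polynomials.

Y(s) = (3*s + 16)/(s^2 + 4*s - 5)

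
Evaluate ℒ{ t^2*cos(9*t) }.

L{cos(9t)} = s/(s^2 + 81).
Then apply L{t^2·g(t)} = (-1)^2 d^2/ds^2[G(s)] with G(s) = s/(s^2 + 81):
differentiating 2 times and applying the sign gives 2*s*(s^2 - 243)/(s^2 + 81)^3.

2*s*(s^2 - 243)/(s^2 + 81)^3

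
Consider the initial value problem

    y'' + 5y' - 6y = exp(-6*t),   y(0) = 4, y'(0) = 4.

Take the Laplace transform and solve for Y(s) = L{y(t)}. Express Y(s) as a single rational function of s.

Apply the Laplace transform to the equation.
The derivative rules (L{y''} = s^2 Y - s·y(0) - y'(0) and L{y'} = sY - y(0), with y(0) = 4, y'(0) = 4) turn the left side into (s^2 + 5*s - 6)Y - (4*s + 24).
The right side is L{exp(-6*t)} = 1/(s + 6).
So (s^2 + 5*s - 6)Y = 1/(s + 6) + (4*s + 24).
Solve for Y(s) and write it as one ratio of polynomials.

Y(s) = (4*s^2 + 48*s + 145)/(s^3 + 11*s^2 + 24*s - 36)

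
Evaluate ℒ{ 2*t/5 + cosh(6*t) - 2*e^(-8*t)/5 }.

By linearity of the Laplace transform, transform each term separately.
(2/5)·[L{t} = 1!/s^2 = 1/s^2]; (-2/5)·[L{e^(-8t)} = 1/(s + 8)]; L{cosh(6t)} = s/(s^2 - 36).

s/(s^2 - 36) - 2/(5*(s + 8)) + 2/(5*s^2)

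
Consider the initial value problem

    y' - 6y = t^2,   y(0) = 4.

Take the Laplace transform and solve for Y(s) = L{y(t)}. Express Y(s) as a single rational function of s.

Apply the Laplace transform to the equation.
Using L{y'} = sY - y(0) = sY - 4, the left side becomes (s - 6)Y - (4).
The right side is L{t^2} = 2/s^3.
So (s - 6)Y = 2/s^3 + (4).
Divide through and combine into a single rational function.

Y(s) = (4*s^3 + 2)/(s^4 - 6*s^3)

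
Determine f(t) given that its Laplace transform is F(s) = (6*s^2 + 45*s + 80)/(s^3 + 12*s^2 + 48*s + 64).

f(t) = -2*t^2*exp(-4*t) - 3*t*exp(-4*t) + 6*exp(-4*t)

Factor the denominator: s^3 + 12*s^2 + 48*s + 64 = (s + 4)^3.
Partial fraction decomposition gives [6/(s + 4)] + [-3/(s + 4)^2] + [-4/(s + 4)^3].
Invert each term: 6/(s + 4) ↔ 6e^(-4t); -3/(s + 4)^2 ↔ -3t·e^(-4t); -4/(s + 4)^3 ↔ (-2)t^2·e^(-4t).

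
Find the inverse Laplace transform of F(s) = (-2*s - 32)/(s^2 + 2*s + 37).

-5*exp(-t)*sin(6*t) - 2*exp(-t)*cos(6*t)

Complete the square in the denominator: s^2 + 2*s + 37 = (s + 1)^2 + 6^2.
Split the numerator to match: -2*s - 32 = -2·(s + 1) - 5·6.
Invert each term: -2·(s + 1)/((s + 1)^2 + 36) ↔ -2e^(-t)cos(6t); -5·6/((s + 1)^2 + 36) ↔ -5e^(-t)sin(6t).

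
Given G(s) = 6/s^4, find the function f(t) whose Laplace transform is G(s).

Since L{t^3} = 3!/s^4 = 6/s^4, the inverse is t^3.

f(t) = t^3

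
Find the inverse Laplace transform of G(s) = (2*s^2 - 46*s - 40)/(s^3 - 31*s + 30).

-5*exp(5*t) + 3*exp(t) + 4*exp(-6*t)

Factor the denominator: s^3 - 31*s + 30 = (s - 5)*(s - 1)*(s + 6).
Partial fraction decomposition gives [4/(s + 6)] + [3/(s - 1)] + [-5/(s - 5)].
Invert each term: 4/(s + 6) ↔ 4e^(-6t); 3/(s - 1) ↔ 3e^(t); -5/(s - 5) ↔ -5e^(5t).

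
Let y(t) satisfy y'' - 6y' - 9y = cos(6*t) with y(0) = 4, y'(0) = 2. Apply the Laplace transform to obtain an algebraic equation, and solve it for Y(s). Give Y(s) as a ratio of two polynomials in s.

Y(s) = (4*s^3 - 22*s^2 + 145*s - 792)/(s^4 - 6*s^3 + 27*s^2 - 216*s - 324)

Laplace-transform each side.
The derivative rules (L{y''} = s^2 Y - s·y(0) - y'(0) and L{y'} = sY - y(0), with y(0) = 4, y'(0) = 2) turn the left side into (s^2 - 6*s - 9)Y - (4*s - 22).
The right side is L{cos(6*t)} = s/(s^2 + 36).
So (s^2 - 6*s - 9)Y = s/(s^2 + 36) + (4*s - 22).
Solve for Y(s) and write it as one ratio of polynomials.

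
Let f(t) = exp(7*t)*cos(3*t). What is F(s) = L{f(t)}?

L{cos(3t)} = s/(s^2 + 9).
By the first shifting theorem, multiplying by e^(7t) replaces s with s - 7.

F(s) = (s - 7)/((s - 7)^2 + 9)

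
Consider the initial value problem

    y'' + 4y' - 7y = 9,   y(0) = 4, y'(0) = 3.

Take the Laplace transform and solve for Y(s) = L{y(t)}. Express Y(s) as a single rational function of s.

Y(s) = (4*s^2 + 19*s + 9)/(s^3 + 4*s^2 - 7*s)

Take the Laplace transform of both sides.
With L{y''} = s^2 Y - s·y(0) - y'(0) and L{y'} = sY - y(0), with y(0) = 4, y'(0) = 3: the LHS transforms to (s^2 + 4*s - 7)Y - (4*s + 19).
The right side is L{9} = 9/s.
So (s^2 + 4*s - 7)Y = 9/s + (4*s + 19).
Isolate Y and clear denominators.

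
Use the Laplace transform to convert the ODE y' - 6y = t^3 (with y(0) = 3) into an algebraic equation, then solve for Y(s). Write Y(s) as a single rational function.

Take the Laplace transform of both sides.
With L{y'} = sY - y(0) = sY - 3: the LHS transforms to (s - 6)Y - (3).
The right side is L{t^3} = 6/s^4.
So (s - 6)Y = 6/s^4 + (3).
Isolate Y and clear denominators.

Y(s) = (3*s^4 + 6)/(s^5 - 6*s^4)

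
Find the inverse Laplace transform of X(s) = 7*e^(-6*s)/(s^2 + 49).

The factor e^(-6s) signals a time shift by c = 6 (second shifting theorem).
L{sin(7t)} = 7/(s^2 + 49), so L^-1{7/(s^2 + 49)} = sin(7*t).
Hence the inverse is u(t - 6) times that function evaluated at t - 6.

Heaviside(t - 6)*(sin(7*t - 42))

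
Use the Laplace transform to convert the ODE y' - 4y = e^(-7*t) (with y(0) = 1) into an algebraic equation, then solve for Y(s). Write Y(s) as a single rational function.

Take the Laplace transform of both sides.
Using L{y'} = sY - y(0) = sY - 1, the left side becomes (s - 4)Y - (1).
The right side is L{e^(-7*t)} = 1/(s + 7).
So (s - 4)Y = 1/(s + 7) + (1).
Divide through and combine into a single rational function.

Y(s) = (s + 8)/(s^2 + 3*s - 28)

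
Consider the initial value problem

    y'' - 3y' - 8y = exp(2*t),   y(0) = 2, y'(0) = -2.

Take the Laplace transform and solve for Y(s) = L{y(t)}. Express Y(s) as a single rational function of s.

Y(s) = (2*s^2 - 12*s + 17)/(s^3 - 5*s^2 - 2*s + 16)

Apply the Laplace transform to the equation.
With L{y''} = s^2 Y - s·y(0) - y'(0) and L{y'} = sY - y(0), with y(0) = 2, y'(0) = -2: the LHS transforms to (s^2 - 3*s - 8)Y - (2*s - 8).
The right side is L{exp(2*t)} = 1/(s - 2).
So (s^2 - 3*s - 8)Y = 1/(s - 2) + (2*s - 8).
Isolate Y and clear denominators.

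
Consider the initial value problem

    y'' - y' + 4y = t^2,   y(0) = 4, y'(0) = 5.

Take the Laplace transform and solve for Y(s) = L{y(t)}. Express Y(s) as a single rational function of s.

Take the Laplace transform of both sides.
The derivative rules (L{y''} = s^2 Y - s·y(0) - y'(0) and L{y'} = sY - y(0), with y(0) = 4, y'(0) = 5) turn the left side into (s^2 - s + 4)Y - (4*s + 1).
The right side is L{t^2} = 2/s^3.
So (s^2 - s + 4)Y = 2/s^3 + (4*s + 1).
Isolate Y and clear denominators.

Y(s) = (4*s^4 + s^3 + 2)/(s^5 - s^4 + 4*s^3)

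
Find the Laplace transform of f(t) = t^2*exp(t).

L{e^(t)} = 1/(s - 1).
Then apply L{t^2·g(t)} = (-1)^2 d^2/ds^2[G(s)] with G(s) = 1/(s - 1):
differentiating 2 times and applying the sign gives 2/(s - 1)^3.

2/(s - 1)^3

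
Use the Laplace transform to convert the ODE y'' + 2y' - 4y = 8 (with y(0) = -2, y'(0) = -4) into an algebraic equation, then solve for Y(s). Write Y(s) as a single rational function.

Transform both sides with L{·}.
The derivative rules (L{y''} = s^2 Y - s·y(0) - y'(0) and L{y'} = sY - y(0), with y(0) = -2, y'(0) = -4) turn the left side into (s^2 + 2*s - 4)Y - (-2*s - 8).
The right side is L{8} = 8/s.
So (s^2 + 2*s - 4)Y = 8/s + (-2*s - 8).
Isolate Y and clear denominators.

Y(s) = (-2*s^2 - 8*s + 8)/(s^3 + 2*s^2 - 4*s)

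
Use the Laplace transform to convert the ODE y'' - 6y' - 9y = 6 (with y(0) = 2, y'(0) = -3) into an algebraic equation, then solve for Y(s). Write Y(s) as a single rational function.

Apply the Laplace transform to the equation.
Using L{y''} = s^2 Y - s·y(0) - y'(0) and L{y'} = sY - y(0), with y(0) = 2, y'(0) = -3, the left side becomes (s^2 - 6*s - 9)Y - (2*s - 15).
The right side is L{6} = 6/s.
So (s^2 - 6*s - 9)Y = 6/s + (2*s - 15).
Divide through and combine into a single rational function.

Y(s) = (2*s^2 - 15*s + 6)/(s^3 - 6*s^2 - 9*s)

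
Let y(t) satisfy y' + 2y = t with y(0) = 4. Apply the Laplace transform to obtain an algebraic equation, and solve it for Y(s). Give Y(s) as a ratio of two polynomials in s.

Y(s) = (4*s^2 + 1)/(s^3 + 2*s^2)

Apply the Laplace transform to the equation.
With L{y'} = sY - y(0) = sY - 4: the LHS transforms to (s + 2)Y - (4).
The right side is L{t} = s^(-2).
So (s + 2)Y = s^(-2) + (4).
Divide through and combine into a single rational function.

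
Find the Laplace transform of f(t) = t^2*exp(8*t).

2/(s - 8)^3

L{e^(8t)} = 1/(s - 8).
Then apply L{t^2·g(t)} = (-1)^2 d^2/ds^2[H(s)] with H(s) = 1/(s - 8):
differentiating 2 times and applying the sign gives 2/(s - 8)^3.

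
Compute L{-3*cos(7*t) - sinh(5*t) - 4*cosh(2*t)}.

-3*s/(s^2 + 49) - 4*s/(s^2 - 4) - 5/(s^2 - 25)

Apply the Laplace transform termwise.
(-1)·[L{sinh(5t)} = 5/(s^2 - 25)]; (-3)·[L{cos(7t)} = s/(s^2 + 49)]; (-4)·[L{cosh(2t)} = s/(s^2 - 4)].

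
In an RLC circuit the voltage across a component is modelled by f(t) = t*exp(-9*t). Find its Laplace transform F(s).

L{e^(-9t)} = 1/(s + 9).
Then apply L{t·g(t)} = -d/ds[G(s)] with G(s) = 1/(s + 9):
differentiating 1 time and applying the sign gives (s + 9)^(-2).

F(s) = (s + 9)^(-2)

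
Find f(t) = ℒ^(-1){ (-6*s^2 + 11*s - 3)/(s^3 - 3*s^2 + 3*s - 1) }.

Factor the denominator: s^3 - 3*s^2 + 3*s - 1 = (s - 1)^3.
Partial fraction decomposition gives [-6/(s - 1)] + [-1/(s - 1)^2] + [2/(s - 1)^3].
Invert each term: -6/(s - 1) ↔ -6e^(t); -1/(s - 1)^2 ↔ -t·e^(t); 2/(s - 1)^3 ↔ (1)t^2·e^(t).

f(t) = t^2*exp(t) - t*exp(t) - 6*exp(t)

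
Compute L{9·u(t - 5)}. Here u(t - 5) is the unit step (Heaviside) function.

By the second shifting theorem, L{u(t - c)·g(t - c)} = e^(-cs)·G(s) with c = 5 and G(s) = L{g(t)}.
L{9} = 9/s.

9*exp(-5*s)/s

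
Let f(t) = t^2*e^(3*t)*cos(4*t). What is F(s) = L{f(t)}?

F(s) = 2*(s - 3)*(s^2 - 6*s - 39)/(s^2 - 6*s + 25)^3

L{cos(4t)} = s/(s^2 + 16).
Multiplying by e^(3t) shifts s → s - 3, so L{e^(3*t)*cos(4*t)} = (s - 3)/((s - 3)^2 + 16).
Then apply L{t^2·g(t)} = (-1)^2 d^2/ds^2[G(s)] with G(s) = (s - 3)/((s - 3)^2 + 16):
differentiating 2 times and applying the sign gives 2*(s - 3)*(s^2 - 6*s - 39)/(s^2 - 6*s + 25)^3.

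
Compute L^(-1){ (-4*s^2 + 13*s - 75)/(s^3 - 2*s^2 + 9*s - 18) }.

Factor the denominator: s^3 - 2*s^2 + 9*s - 18 = (s - 2)*(s^2 + 9).
Partial fraction decomposition gives [-5/(s - 2)] + [s/(s^2 + 9)] + [15/(s^2 + 9)].
Invert each term: -5/(s - 2) ↔ -5e^(2t); 1·s/(s^2 + 9) ↔ cos(3t); 5·3/(s^2 + 9) ↔ 5sin(3t).

-5*exp(2*t) + 5*sin(3*t) + cos(3*t)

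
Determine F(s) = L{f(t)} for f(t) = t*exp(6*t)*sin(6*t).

L{sin(6t)} = 6/(s^2 + 36).
Multiplying by e^(6t) shifts s → s - 6, so L{exp(6*t)*sin(6*t)} = 6/((s - 6)^2 + 36).
Then apply L{t·g(t)} = -d/ds[G(s)] with G(s) = 6/((s - 6)^2 + 36):
differentiating 1 time and applying the sign gives 12*(s - 6)/(s^2 - 12*s + 72)^2.

F(s) = 12*(s - 6)/(s^2 - 12*s + 72)^2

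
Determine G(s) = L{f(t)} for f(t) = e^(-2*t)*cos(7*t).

G(s) = (s + 2)/((s + 2)^2 + 49)

L{cos(7t)} = s/(s^2 + 49).
By the first shifting theorem, multiplying by e^(-2t) replaces s with s + 2.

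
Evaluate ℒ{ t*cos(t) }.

(s - 1)*(s + 1)/(s^2 + 1)^2

L{cos(t)} = s/(s^2 + 1).
Then apply L{t·g(t)} = -d/ds[G(s)] with G(s) = s/(s^2 + 1):
differentiating 1 time and applying the sign gives (s - 1)*(s + 1)/(s^2 + 1)^2.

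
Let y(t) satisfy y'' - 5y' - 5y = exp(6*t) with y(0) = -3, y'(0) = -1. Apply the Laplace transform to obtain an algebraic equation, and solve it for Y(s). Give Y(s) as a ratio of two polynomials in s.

Laplace-transform each side.
Using L{y''} = s^2 Y - s·y(0) - y'(0) and L{y'} = sY - y(0), with y(0) = -3, y'(0) = -1, the left side becomes (s^2 - 5*s - 5)Y - (-3*s + 14).
The right side is L{exp(6*t)} = 1/(s - 6).
So (s^2 - 5*s - 5)Y = 1/(s - 6) + (-3*s + 14).
Solve for Y(s) and write it as one ratio of polynomials.

Y(s) = (-3*s^2 + 32*s - 83)/(s^3 - 11*s^2 + 25*s + 30)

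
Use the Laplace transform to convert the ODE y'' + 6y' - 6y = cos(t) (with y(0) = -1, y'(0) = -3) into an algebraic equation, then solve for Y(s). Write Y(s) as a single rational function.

Y(s) = (-s^3 - 9*s^2 - 9)/(s^4 + 6*s^3 - 5*s^2 + 6*s - 6)

Apply the Laplace transform to the equation.
Using L{y''} = s^2 Y - s·y(0) - y'(0) and L{y'} = sY - y(0), with y(0) = -1, y'(0) = -3, the left side becomes (s^2 + 6*s - 6)Y - (-s - 9).
The right side is L{cos(t)} = s/(s^2 + 1).
So (s^2 + 6*s - 6)Y = s/(s^2 + 1) + (-s - 9).
Solve for Y(s) and write it as one ratio of polynomials.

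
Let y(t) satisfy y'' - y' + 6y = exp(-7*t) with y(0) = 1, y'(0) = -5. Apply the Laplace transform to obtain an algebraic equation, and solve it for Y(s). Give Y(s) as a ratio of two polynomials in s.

Y(s) = (s^2 + s - 41)/(s^3 + 6*s^2 - s + 42)

Take the Laplace transform of both sides.
The derivative rules (L{y''} = s^2 Y - s·y(0) - y'(0) and L{y'} = sY - y(0), with y(0) = 1, y'(0) = -5) turn the left side into (s^2 - s + 6)Y - (s - 6).
The right side is L{exp(-7*t)} = 1/(s + 7).
So (s^2 - s + 6)Y = 1/(s + 7) + (s - 6).
Divide through and combine into a single rational function.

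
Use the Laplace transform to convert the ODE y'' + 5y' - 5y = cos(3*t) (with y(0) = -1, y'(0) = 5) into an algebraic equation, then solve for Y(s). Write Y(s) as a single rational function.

Take the Laplace transform of both sides.
Using L{y''} = s^2 Y - s·y(0) - y'(0) and L{y'} = sY - y(0), with y(0) = -1, y'(0) = 5, the left side becomes (s^2 + 5*s - 5)Y - (-s).
The right side is L{cos(3*t)} = s/(s^2 + 9).
So (s^2 + 5*s - 5)Y = s/(s^2 + 9) + (-s).
Divide through and combine into a single rational function.

Y(s) = (-s^3 - 8*s)/(s^4 + 5*s^3 + 4*s^2 + 45*s - 45)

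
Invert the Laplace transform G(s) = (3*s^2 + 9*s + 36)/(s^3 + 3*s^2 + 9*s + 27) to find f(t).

Factor the denominator: s^3 + 3*s^2 + 9*s + 27 = (s + 3)*(s^2 + 9).
Partial fraction decomposition gives [2/(s + 3)] + [s/(s^2 + 9)] + [6/(s^2 + 9)].
Invert each term: 2/(s + 3) ↔ 2e^(-3t); 1·s/(s^2 + 9) ↔ cos(3t); 2·3/(s^2 + 9) ↔ 2sin(3t).

f(t) = 2*sin(3*t) + cos(3*t) + 2*exp(-3*t)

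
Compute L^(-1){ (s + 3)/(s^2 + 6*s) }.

exp(-3*t)*cosh(3*t)

Rewrite the denominator: s^2 + 6*s = (s + 3)^2 - 9.
The form in (s + 3) signals a first-shifting-theorem factor e^(-3t).
Since L{cosh(3t)} = s/(s^2 - 9), the inverse is e^(-3*t)*cosh(3*t).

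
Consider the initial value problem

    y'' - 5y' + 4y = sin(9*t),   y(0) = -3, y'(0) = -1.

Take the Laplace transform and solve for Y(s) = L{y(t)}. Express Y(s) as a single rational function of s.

Y(s) = (-3*s^3 + 14*s^2 - 243*s + 1143)/(s^4 - 5*s^3 + 85*s^2 - 405*s + 324)

Take the Laplace transform of both sides.
The derivative rules (L{y''} = s^2 Y - s·y(0) - y'(0) and L{y'} = sY - y(0), with y(0) = -3, y'(0) = -1) turn the left side into (s^2 - 5*s + 4)Y - (-3*s + 14).
The right side is L{sin(9*t)} = 9/(s^2 + 81).
So (s^2 - 5*s + 4)Y = 9/(s^2 + 81) + (-3*s + 14).
Isolate Y and clear denominators.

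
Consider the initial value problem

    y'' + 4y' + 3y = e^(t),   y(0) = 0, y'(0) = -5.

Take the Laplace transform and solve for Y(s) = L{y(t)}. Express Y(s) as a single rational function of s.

Apply the Laplace transform to the equation.
Using L{y''} = s^2 Y - s·y(0) - y'(0) and L{y'} = sY - y(0), with y(0) = 0, y'(0) = -5, the left side becomes (s^2 + 4*s + 3)Y - (-5).
The right side is L{e^(t)} = 1/(s - 1).
So (s^2 + 4*s + 3)Y = 1/(s - 1) + (-5).
Divide through and combine into a single rational function.

Y(s) = (-5*s + 6)/(s^3 + 3*s^2 - s - 3)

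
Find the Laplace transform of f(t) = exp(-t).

L{e^(-t)} = 1/(s + 1).

1/(s + 1)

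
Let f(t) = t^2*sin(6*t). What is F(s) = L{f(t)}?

L{sin(6t)} = 6/(s^2 + 36).
Then apply L{t^2·g(t)} = (-1)^2 d^2/ds^2[G(s)] with G(s) = 6/(s^2 + 36):
differentiating 2 times and applying the sign gives 36*(s^2 - 12)/(s^2 + 36)^3.

F(s) = 36*(s^2 - 12)/(s^2 + 36)^3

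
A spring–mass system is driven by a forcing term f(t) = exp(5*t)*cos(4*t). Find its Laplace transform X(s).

X(s) = (s - 5)/((s - 5)^2 + 16)

L{cos(4t)} = s/(s^2 + 16).
By the first shifting theorem, multiplying by e^(5t) replaces s with s - 5.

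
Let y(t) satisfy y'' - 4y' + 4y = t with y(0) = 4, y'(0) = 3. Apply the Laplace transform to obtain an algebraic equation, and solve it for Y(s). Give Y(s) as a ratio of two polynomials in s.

Transform both sides with L{·}.
Using L{y''} = s^2 Y - s·y(0) - y'(0) and L{y'} = sY - y(0), with y(0) = 4, y'(0) = 3, the left side becomes (s^2 - 4*s + 4)Y - (4*s - 13).
The right side is L{t} = s^(-2).
So (s^2 - 4*s + 4)Y = s^(-2) + (4*s - 13).
Solve for Y(s) and write it as one ratio of polynomials.

Y(s) = (4*s^3 - 13*s^2 + 1)/(s^4 - 4*s^3 + 4*s^2)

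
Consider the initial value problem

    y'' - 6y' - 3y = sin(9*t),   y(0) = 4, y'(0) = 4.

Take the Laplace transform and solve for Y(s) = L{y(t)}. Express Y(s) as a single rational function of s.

Transform both sides with L{·}.
The derivative rules (L{y''} = s^2 Y - s·y(0) - y'(0) and L{y'} = sY - y(0), with y(0) = 4, y'(0) = 4) turn the left side into (s^2 - 6*s - 3)Y - (4*s - 20).
The right side is L{sin(9*t)} = 9/(s^2 + 81).
So (s^2 - 6*s - 3)Y = 9/(s^2 + 81) + (4*s - 20).
Isolate Y and clear denominators.

Y(s) = (4*s^3 - 20*s^2 + 324*s - 1611)/(s^4 - 6*s^3 + 78*s^2 - 486*s - 243)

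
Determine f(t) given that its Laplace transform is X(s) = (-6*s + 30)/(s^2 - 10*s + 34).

Rewrite the denominator: s^2 - 10*s + 34 = (s - 5)^2 + 9.
The form in (s - 5) signals a first-shifting-theorem factor e^(5t).
Since L{cos(3t)} = s/(s^2 + 9), the inverse is exp(5*t)*cos(3*t), scaled by -6.

f(t) = -6*exp(5*t)*cos(3*t)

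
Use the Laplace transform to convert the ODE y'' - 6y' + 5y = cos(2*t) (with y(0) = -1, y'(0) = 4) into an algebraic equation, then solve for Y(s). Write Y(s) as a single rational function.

Y(s) = (-s^3 + 10*s^2 - 3*s + 40)/(s^4 - 6*s^3 + 9*s^2 - 24*s + 20)

Take the Laplace transform of both sides.
With L{y''} = s^2 Y - s·y(0) - y'(0) and L{y'} = sY - y(0), with y(0) = -1, y'(0) = 4: the LHS transforms to (s^2 - 6*s + 5)Y - (-s + 10).
The right side is L{cos(2*t)} = s/(s^2 + 4).
So (s^2 - 6*s + 5)Y = s/(s^2 + 4) + (-s + 10).
Isolate Y and clear denominators.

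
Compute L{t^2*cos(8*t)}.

2*s*(s^2 - 192)/(s^2 + 64)^3

L{cos(8t)} = s/(s^2 + 64).
Then apply L{t^2·g(t)} = (-1)^2 d^2/ds^2[G(s)] with G(s) = s/(s^2 + 64):
differentiating 2 times and applying the sign gives 2*s*(s^2 - 192)/(s^2 + 64)^3.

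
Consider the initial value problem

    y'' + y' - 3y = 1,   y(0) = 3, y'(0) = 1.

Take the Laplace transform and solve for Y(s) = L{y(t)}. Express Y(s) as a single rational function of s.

Transform both sides with L{·}.
With L{y''} = s^2 Y - s·y(0) - y'(0) and L{y'} = sY - y(0), with y(0) = 3, y'(0) = 1: the LHS transforms to (s^2 + s - 3)Y - (3*s + 4).
The right side is L{1} = 1/s.
So (s^2 + s - 3)Y = 1/s + (3*s + 4).
Solve for Y(s) and write it as one ratio of polynomials.

Y(s) = (3*s^2 + 4*s + 1)/(s^3 + s^2 - 3*s)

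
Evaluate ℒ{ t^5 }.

L{t^5} = 5!/s^6 = 120/s^6.

120/s^6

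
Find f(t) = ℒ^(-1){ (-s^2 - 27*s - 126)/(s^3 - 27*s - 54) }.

Factor the denominator: s^3 - 27*s - 54 = (s - 6)*(s + 3)^2.
Partial fraction decomposition gives [3/(s + 3)] + [6/(s + 3)^2] + [-4/(s - 6)].
Invert each term: 3/(s + 3) ↔ 3e^(-3t); 6/(s + 3)^2 ↔ 6t·e^(-3t); -4/(s - 6) ↔ -4e^(6t).

f(t) = 6*t*exp(-3*t) - 4*exp(6*t) + 3*exp(-3*t)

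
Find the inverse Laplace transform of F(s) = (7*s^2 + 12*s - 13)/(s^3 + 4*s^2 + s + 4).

-4*sin(t) + 4*cos(t) + 3*exp(-4*t)

Factor the denominator: s^3 + 4*s^2 + s + 4 = (s + 4)*(s^2 + 1).
Partial fraction decomposition gives [3/(s + 4)] + [4*s/(s^2 + 1)] + [-4/(s^2 + 1)].
Invert each term: 3/(s + 4) ↔ 3e^(-4t); 4·s/(s^2 + 1) ↔ 4cos(t); -4·1/(s^2 + 1) ↔ -4sin(t).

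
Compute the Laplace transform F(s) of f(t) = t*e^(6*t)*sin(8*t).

L{sin(8t)} = 8/(s^2 + 64).
Multiplying by e^(6t) shifts s → s - 6, so L{e^(6*t)*sin(8*t)} = 8/((s - 6)^2 + 64).
Then apply L{t·g(t)} = -d/ds[G(s)] with G(s) = 8/((s - 6)^2 + 64):
differentiating 1 time and applying the sign gives 16*(s - 6)/(s^2 - 12*s + 100)^2.

F(s) = 16*(s - 6)/(s^2 - 12*s + 100)^2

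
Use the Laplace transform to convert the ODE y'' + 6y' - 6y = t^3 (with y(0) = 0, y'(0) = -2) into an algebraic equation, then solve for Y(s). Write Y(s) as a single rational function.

Y(s) = (-2*s^4 + 6)/(s^6 + 6*s^5 - 6*s^4)

Apply the Laplace transform to the equation.
The derivative rules (L{y''} = s^2 Y - s·y(0) - y'(0) and L{y'} = sY - y(0), with y(0) = 0, y'(0) = -2) turn the left side into (s^2 + 6*s - 6)Y - (-2).
The right side is L{t^3} = 6/s^4.
So (s^2 + 6*s - 6)Y = 6/s^4 + (-2).
Isolate Y and clear denominators.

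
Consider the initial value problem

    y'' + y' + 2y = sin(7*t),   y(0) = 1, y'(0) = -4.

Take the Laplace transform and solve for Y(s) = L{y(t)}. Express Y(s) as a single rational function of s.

Y(s) = (s^3 - 3*s^2 + 49*s - 140)/(s^4 + s^3 + 51*s^2 + 49*s + 98)

Apply the Laplace transform to the equation.
Using L{y''} = s^2 Y - s·y(0) - y'(0) and L{y'} = sY - y(0), with y(0) = 1, y'(0) = -4, the left side becomes (s^2 + s + 2)Y - (s - 3).
The right side is L{sin(7*t)} = 7/(s^2 + 49).
So (s^2 + s + 2)Y = 7/(s^2 + 49) + (s - 3).
Divide through and combine into a single rational function.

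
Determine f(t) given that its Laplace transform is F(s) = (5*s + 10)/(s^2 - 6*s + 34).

Complete the square in the denominator: s^2 - 6*s + 34 = (s - 3)^2 + 5^2.
Split the numerator to match: 5*s + 10 = 5·(s - 3) + 5·5.
Invert each term: 5·(s - 3)/((s - 3)^2 + 25) ↔ 5e^(3t)cos(5t); 5·5/((s - 3)^2 + 25) ↔ 5e^(3t)sin(5t).

f(t) = 5*exp(3*t)*sin(5*t) + 5*exp(3*t)*cos(5*t)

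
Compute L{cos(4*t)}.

s/(s^2 + 16)

L{cos(4t)} = s/(s^2 + 16).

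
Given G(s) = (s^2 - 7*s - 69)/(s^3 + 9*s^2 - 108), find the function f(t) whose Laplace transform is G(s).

Factor the denominator: s^3 + 9*s^2 - 108 = (s - 3)*(s + 6)^2.
Partial fraction decomposition gives [2/(s + 6)] + [-1/(s + 6)^2] + [-1/(s - 3)].
Invert each term: 2/(s + 6) ↔ 2e^(-6t); -1/(s + 6)^2 ↔ -t·e^(-6t); -1/(s - 3) ↔ -e^(3t).

f(t) = -t*exp(-6*t) - exp(3*t) + 2*exp(-6*t)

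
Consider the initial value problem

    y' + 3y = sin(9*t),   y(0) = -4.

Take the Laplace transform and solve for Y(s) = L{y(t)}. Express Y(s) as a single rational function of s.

Transform both sides with L{·}.
Using L{y'} = sY - y(0) = sY - (-4), the left side becomes (s + 3)Y - (-4).
The right side is L{sin(9*t)} = 9/(s^2 + 81).
So (s + 3)Y = 9/(s^2 + 81) + (-4).
Isolate Y and clear denominators.

Y(s) = (-4*s^2 - 315)/(s^3 + 3*s^2 + 81*s + 243)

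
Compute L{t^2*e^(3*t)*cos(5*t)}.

L{cos(5t)} = s/(s^2 + 25).
Multiplying by e^(3t) shifts s → s - 3, so L{e^(3*t)*cos(5*t)} = (s - 3)/((s - 3)^2 + 25).
Then apply L{t^2·g(t)} = (-1)^2 d^2/ds^2[H(s)] with H(s) = (s - 3)/((s - 3)^2 + 25):
differentiating 2 times and applying the sign gives 2*(s - 3)*(s^2 - 6*s - 66)/(s^2 - 6*s + 34)^3.

2*(s - 3)*(s^2 - 6*s - 66)/(s^2 - 6*s + 34)^3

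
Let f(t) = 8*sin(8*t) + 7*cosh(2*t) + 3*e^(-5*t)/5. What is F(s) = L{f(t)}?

F(s) = 7*s/(s^2 - 4) + 64/(s^2 + 64) + 3/(5*(s + 5))

By linearity of the Laplace transform, transform each term separately.
(8)·[L{sin(8t)} = 8/(s^2 + 64)]; (3/5)·[L{e^(-5t)} = 1/(s + 5)]; (7)·[L{cosh(2t)} = s/(s^2 - 4)].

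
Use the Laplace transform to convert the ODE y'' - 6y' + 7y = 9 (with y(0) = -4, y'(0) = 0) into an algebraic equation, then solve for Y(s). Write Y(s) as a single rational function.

Y(s) = (-4*s^2 + 24*s + 9)/(s^3 - 6*s^2 + 7*s)

Transform both sides with L{·}.
With L{y''} = s^2 Y - s·y(0) - y'(0) and L{y'} = sY - y(0), with y(0) = -4, y'(0) = 0: the LHS transforms to (s^2 - 6*s + 7)Y - (-4*s + 24).
The right side is L{9} = 9/s.
So (s^2 - 6*s + 7)Y = 9/s + (-4*s + 24).
Isolate Y and clear denominators.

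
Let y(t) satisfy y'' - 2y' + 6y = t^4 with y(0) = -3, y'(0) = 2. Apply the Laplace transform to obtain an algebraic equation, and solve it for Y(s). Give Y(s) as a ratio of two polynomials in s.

Laplace-transform each side.
With L{y''} = s^2 Y - s·y(0) - y'(0) and L{y'} = sY - y(0), with y(0) = -3, y'(0) = 2: the LHS transforms to (s^2 - 2*s + 6)Y - (-3*s + 8).
The right side is L{t^4} = 24/s^5.
So (s^2 - 2*s + 6)Y = 24/s^5 + (-3*s + 8).
Solve for Y(s) and write it as one ratio of polynomials.

Y(s) = (-3*s^6 + 8*s^5 + 24)/(s^7 - 2*s^6 + 6*s^5)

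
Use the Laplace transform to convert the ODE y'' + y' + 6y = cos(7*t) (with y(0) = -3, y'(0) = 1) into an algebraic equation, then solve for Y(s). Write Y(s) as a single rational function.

Y(s) = (-3*s^3 - 2*s^2 - 146*s - 98)/(s^4 + s^3 + 55*s^2 + 49*s + 294)

Take the Laplace transform of both sides.
With L{y''} = s^2 Y - s·y(0) - y'(0) and L{y'} = sY - y(0), with y(0) = -3, y'(0) = 1: the LHS transforms to (s^2 + s + 6)Y - (-3*s - 2).
The right side is L{cos(7*t)} = s/(s^2 + 49).
So (s^2 + s + 6)Y = s/(s^2 + 49) + (-3*s - 2).
Isolate Y and clear denominators.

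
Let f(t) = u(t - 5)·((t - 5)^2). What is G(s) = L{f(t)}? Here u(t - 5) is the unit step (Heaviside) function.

G(s) = 2*exp(-5*s)/s^3

By the second shifting theorem, L{u(t - c)·g(t - c)} = e^(-cs)·H(s) with c = 5 and H(s) = L{g(t)}.
L{t^2} = 2!/s^3 = 2/s^3.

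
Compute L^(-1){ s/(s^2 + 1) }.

cos(t)

Since L{cos(t)} = s/(s^2 + 1), the inverse is cos(t).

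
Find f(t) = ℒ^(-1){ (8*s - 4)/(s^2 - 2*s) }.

f(t) = 6*exp(2*t) + 2

Factor the denominator: s^2 - 2*s = s*(s - 2).
Partial fraction decomposition gives [6/(s - 2)] + [2/s].
Invert each term: 6/(s - 2) ↔ 6e^(2t); 2/(s - 0) ↔ 2e^(0t).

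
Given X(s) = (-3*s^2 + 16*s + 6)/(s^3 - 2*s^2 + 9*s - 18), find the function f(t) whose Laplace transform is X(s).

f(t) = 2*exp(2*t) + 2*sin(3*t) - 5*cos(3*t)

Factor the denominator: s^3 - 2*s^2 + 9*s - 18 = (s - 2)*(s^2 + 9).
Partial fraction decomposition gives [2/(s - 2)] + [-5*s/(s^2 + 9)] + [6/(s^2 + 9)].
Invert each term: 2/(s - 2) ↔ 2e^(2t); -5·s/(s^2 + 9) ↔ -5cos(3t); 2·3/(s^2 + 9) ↔ 2sin(3t).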